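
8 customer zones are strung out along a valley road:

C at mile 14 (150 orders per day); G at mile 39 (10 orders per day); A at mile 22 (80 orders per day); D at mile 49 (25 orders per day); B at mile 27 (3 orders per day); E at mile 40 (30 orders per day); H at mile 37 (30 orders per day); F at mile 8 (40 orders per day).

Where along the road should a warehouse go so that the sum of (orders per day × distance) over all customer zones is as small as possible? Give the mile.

For a sum of weighted absolute distances on a line, the optimum is the weighted median (not the mean). Total weight W = 368; half-weight = 184.
Sort by position and accumulate weight:
  mile 8 (F, w=40) → cum 40
  mile 14 (C, w=150) → cum 190  ≥ 184 → median here
  mile 22 (A, w=80) → cum 270
  mile 27 (B, w=3) → cum 273
  mile 37 (H, w=30) → cum 303
  mile 39 (G, w=10) → cum 313
  mile 40 (E, w=30) → cum 343
  mile 49 (D, w=25) → cum 368
Optimal location: mile 14.

x = 14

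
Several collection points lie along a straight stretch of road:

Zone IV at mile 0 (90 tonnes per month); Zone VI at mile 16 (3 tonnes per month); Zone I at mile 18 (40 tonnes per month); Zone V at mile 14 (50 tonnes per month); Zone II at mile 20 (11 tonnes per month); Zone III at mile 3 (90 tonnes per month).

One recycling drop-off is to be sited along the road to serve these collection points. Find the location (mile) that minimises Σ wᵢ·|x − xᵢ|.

x = 3

For a sum of weighted absolute distances on a line, the optimum is the weighted median (not the mean). Total weight W = 284; half-weight = 142.
Sort by position and accumulate weight:
  mile 0 (Zone IV, w=90) → cum 90
  mile 3 (Zone III, w=90) → cum 180  ≥ 142 → median here
  mile 14 (Zone V, w=50) → cum 230
  mile 16 (Zone VI, w=3) → cum 233
  mile 18 (Zone I, w=40) → cum 273
  mile 20 (Zone II, w=11) → cum 284
Optimal location: mile 3.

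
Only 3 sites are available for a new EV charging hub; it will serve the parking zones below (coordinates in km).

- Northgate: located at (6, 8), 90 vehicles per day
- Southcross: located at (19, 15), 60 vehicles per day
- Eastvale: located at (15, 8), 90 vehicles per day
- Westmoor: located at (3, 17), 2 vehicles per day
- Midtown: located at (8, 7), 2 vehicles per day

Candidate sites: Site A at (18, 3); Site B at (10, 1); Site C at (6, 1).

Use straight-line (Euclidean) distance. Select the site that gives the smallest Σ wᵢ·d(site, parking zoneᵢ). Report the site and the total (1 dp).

Site A, total 2479.9 km

Total weighted distance at each candidate:
  Site A (18, 3): total = 2479.9
  Site B (10, 1): total = 2546.0
  Site C (6, 1): total = 2847.7
Minimum is at Site A with total 2479.9 km.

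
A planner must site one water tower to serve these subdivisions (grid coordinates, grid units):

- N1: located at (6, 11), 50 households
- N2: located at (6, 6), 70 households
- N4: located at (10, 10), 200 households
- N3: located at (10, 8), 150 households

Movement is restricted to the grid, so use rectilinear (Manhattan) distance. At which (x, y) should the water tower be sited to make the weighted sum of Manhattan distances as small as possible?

Manhattan distance separates: Σwᵢ(|x−xᵢ|+|y−yᵢ|) = Σwᵢ|x−xᵢ| + Σwᵢ|y−yᵢ|, so x and y are optimised independently as 1-D weighted medians.
Total weight W = 470; half = 235.
x-coordinate, sorted with cumulative weight:
  x=6 (N1, w=50) cum 50
  x=6 (N2, w=70) cum 120
  x=10 (N4, w=200) cum 320  ← median
  x=10 (N3, w=150) cum 470
⇒ x* = 10
y-coordinate, sorted with cumulative weight:
  y=6 (N2, w=70) cum 70
  y=8 (N3, w=150) cum 220
  y=10 (N4, w=200) cum 420  ← median
  y=11 (N1, w=50) cum 470
⇒ y* = 10

(10, 10)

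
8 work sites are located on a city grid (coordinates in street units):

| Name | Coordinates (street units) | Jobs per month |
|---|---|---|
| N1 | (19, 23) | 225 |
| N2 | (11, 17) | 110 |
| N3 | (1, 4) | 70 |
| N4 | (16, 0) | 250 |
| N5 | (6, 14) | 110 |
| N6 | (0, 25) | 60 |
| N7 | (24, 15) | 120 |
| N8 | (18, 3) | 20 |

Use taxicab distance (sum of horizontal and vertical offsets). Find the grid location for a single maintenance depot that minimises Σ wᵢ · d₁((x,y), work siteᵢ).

(16, 15)

Manhattan distance separates: Σwᵢ(|x−xᵢ|+|y−yᵢ|) = Σwᵢ|x−xᵢ| + Σwᵢ|y−yᵢ|, so x and y are optimised independently as 1-D weighted medians.
Total weight W = 965; half = 482.5.
x-coordinate, sorted with cumulative weight:
  x=0 (N6, w=60) cum 60
  x=1 (N3, w=70) cum 130
  x=6 (N5, w=110) cum 240
  x=11 (N2, w=110) cum 350
  x=16 (N4, w=250) cum 600  ← median
  x=18 (N8, w=20) cum 620
  x=19 (N1, w=225) cum 845
  x=24 (N7, w=120) cum 965
⇒ x* = 16
y-coordinate, sorted with cumulative weight:
  y=0 (N4, w=250) cum 250
  y=3 (N8, w=20) cum 270
  y=4 (N3, w=70) cum 340
  y=14 (N5, w=110) cum 450
  y=15 (N7, w=120) cum 570  ← median
  y=17 (N2, w=110) cum 680
  y=23 (N1, w=225) cum 905
  y=25 (N6, w=60) cum 965
⇒ y* = 15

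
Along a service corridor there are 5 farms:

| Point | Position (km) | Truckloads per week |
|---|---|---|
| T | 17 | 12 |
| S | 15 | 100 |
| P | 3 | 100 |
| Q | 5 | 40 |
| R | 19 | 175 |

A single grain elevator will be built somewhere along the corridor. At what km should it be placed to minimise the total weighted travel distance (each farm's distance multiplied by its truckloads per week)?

x = 15

For a sum of weighted absolute distances on a line, the optimum is the weighted median (not the mean). Total weight W = 427; half-weight = 213.5.
Sort by position and accumulate weight:
  km 3 (P, w=100) → cum 100
  km 5 (Q, w=40) → cum 140
  km 15 (S, w=100) → cum 240  ≥ 213.5 → median here
  km 17 (T, w=12) → cum 252
  km 19 (R, w=175) → cum 427
Optimal location: km 15.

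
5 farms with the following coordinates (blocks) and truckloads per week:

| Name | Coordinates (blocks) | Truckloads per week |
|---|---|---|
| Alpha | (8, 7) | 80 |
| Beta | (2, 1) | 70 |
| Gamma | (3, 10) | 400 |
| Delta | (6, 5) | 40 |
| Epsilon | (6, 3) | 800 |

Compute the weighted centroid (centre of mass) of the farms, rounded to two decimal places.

The minimiser of Σwᵢ‖p−pᵢ‖² is the weighted centroid p* = (Σwᵢpᵢ)/(Σwᵢ).
Σwᵢ = 1390.
Σwᵢxᵢ = 80·8 + 70·2 + 400·3 + 40·6 + 800·6 = 7020.
Σwᵢyᵢ = 80·7 + 70·1 + 400·10 + 40·5 + 800·3 = 7230.
x* = 7020/1390 = 5.05, y* = 7230/1390 = 5.20.

(5.05, 5.20)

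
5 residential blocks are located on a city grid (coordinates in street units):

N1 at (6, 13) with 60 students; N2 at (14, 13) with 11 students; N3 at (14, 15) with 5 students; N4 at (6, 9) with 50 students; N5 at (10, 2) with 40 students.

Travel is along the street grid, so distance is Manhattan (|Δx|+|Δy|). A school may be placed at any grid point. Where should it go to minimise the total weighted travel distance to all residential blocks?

(6, 9)

Manhattan distance separates: Σwᵢ(|x−xᵢ|+|y−yᵢ|) = Σwᵢ|x−xᵢ| + Σwᵢ|y−yᵢ|, so x and y are optimised independently as 1-D weighted medians.
Total weight W = 166; half = 83.
x-coordinate, sorted with cumulative weight:
  x=6 (N1, w=60) cum 60
  x=6 (N4, w=50) cum 110  ← median
  x=10 (N5, w=40) cum 150
  x=14 (N2, w=11) cum 161
  x=14 (N3, w=5) cum 166
⇒ x* = 6
y-coordinate, sorted with cumulative weight:
  y=2 (N5, w=40) cum 40
  y=9 (N4, w=50) cum 90  ← median
  y=13 (N1, w=60) cum 150
  y=13 (N2, w=11) cum 161
  y=15 (N3, w=5) cum 166
⇒ y* = 9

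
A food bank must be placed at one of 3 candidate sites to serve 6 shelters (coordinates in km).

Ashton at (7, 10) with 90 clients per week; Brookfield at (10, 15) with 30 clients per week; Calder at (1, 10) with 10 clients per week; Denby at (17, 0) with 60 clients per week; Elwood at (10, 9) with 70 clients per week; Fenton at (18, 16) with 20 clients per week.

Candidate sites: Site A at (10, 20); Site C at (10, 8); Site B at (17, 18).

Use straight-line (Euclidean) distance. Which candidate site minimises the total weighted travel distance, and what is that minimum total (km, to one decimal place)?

Site C, total 1560.8 km

Total weighted distance at each candidate:
  Site A (10, 20): total = 3444.4
  Site C (10, 8): total = 1560.8
  Site B (17, 18): total = 3482.8
Minimum is at Site C with total 1560.8 km.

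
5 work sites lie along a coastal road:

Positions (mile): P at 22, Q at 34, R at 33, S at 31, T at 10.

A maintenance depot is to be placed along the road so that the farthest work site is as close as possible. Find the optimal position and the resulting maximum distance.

location 22, max distance 12

The 1-center on a line is the midpoint of the two extreme points: leftmost at 10, rightmost at 34.
Optimal location = (10 + 34)/2 = 22; maximum distance = (34 − 10)/2 = 12.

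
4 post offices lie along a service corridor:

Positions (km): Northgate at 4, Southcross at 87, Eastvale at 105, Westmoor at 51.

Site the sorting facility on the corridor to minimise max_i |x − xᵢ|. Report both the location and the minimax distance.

The 1-center on a line is the midpoint of the two extreme points: leftmost at 4, rightmost at 105.
Optimal location = (4 + 105)/2 = 54.5; maximum distance = (105 − 4)/2 = 50.5.

location 54.5, max distance 50.5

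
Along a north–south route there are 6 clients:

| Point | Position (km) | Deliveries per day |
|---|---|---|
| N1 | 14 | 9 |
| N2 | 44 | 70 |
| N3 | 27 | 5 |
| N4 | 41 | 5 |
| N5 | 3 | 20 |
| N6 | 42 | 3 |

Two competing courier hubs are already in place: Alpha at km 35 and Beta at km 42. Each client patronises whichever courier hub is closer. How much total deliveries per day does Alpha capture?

The indifferent point is the midpoint (35+42)/2 = 38.5; clients left of it (closer to Alpha at 35) go to Alpha, those right go to Beta.
  N5 at 3 (w=20) → Alpha
  N1 at 14 (w=9) → Alpha
  N3 at 27 (w=5) → Alpha
  N4 at 41 (w=5) → Beta
  N6 at 42 (w=3) → Beta
  N2 at 44 (w=70) → Beta
Alpha captures 34; Beta captures 78.

34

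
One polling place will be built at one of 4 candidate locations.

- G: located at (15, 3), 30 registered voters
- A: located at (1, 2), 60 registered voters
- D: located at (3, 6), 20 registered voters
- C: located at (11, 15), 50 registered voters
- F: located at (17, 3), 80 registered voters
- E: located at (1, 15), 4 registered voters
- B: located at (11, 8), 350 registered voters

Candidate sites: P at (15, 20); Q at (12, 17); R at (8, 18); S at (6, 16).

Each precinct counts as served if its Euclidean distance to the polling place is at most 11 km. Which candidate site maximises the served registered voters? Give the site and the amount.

Coverage radius r = 11 km; a point is covered iff (Δx)²+(Δy)² ≤ 11² = 121.
  P (15, 20): covers {C} → 50
  Q (12, 17): covers {C, B} → 400
  R (8, 18): covers {C, E, B} → 404
  S (6, 16): covers {D, C, E, B} → 424
Maximum coverage at S: 424 registered voters.

S, covering 424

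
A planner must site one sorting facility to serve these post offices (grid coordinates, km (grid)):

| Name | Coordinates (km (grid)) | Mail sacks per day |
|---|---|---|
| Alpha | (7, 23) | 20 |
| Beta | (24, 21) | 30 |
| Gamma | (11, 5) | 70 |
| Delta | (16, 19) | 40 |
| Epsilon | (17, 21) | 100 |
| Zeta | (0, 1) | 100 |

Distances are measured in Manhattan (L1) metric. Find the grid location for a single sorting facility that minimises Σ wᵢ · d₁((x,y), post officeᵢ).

(11, 19)

Manhattan distance separates: Σwᵢ(|x−xᵢ|+|y−yᵢ|) = Σwᵢ|x−xᵢ| + Σwᵢ|y−yᵢ|, so x and y are optimised independently as 1-D weighted medians.
Total weight W = 360; half = 180.
x-coordinate, sorted with cumulative weight:
  x=0 (Zeta, w=100) cum 100
  x=7 (Alpha, w=20) cum 120
  x=11 (Gamma, w=70) cum 190  ← median
  x=16 (Delta, w=40) cum 230
  x=17 (Epsilon, w=100) cum 330
  x=24 (Beta, w=30) cum 360
⇒ x* = 11
y-coordinate, sorted with cumulative weight:
  y=1 (Zeta, w=100) cum 100
  y=5 (Gamma, w=70) cum 170
  y=19 (Delta, w=40) cum 210  ← median
  y=21 (Beta, w=30) cum 240
  y=21 (Epsilon, w=100) cum 340
  y=23 (Alpha, w=20) cum 360
⇒ y* = 19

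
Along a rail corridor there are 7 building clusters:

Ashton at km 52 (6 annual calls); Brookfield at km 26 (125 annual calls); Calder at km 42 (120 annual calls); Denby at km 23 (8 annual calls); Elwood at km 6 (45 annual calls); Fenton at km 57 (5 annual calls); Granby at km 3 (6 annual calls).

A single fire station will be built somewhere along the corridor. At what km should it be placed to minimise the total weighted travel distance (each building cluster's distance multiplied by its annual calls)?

x = 26

For a sum of weighted absolute distances on a line, the optimum is the weighted median (not the mean). Total weight W = 315; half-weight = 157.5.
Sort by position and accumulate weight:
  km 3 (Granby, w=6) → cum 6
  km 6 (Elwood, w=45) → cum 51
  km 23 (Denby, w=8) → cum 59
  km 26 (Brookfield, w=125) → cum 184  ≥ 157.5 → median here
  km 42 (Calder, w=120) → cum 304
  km 52 (Ashton, w=6) → cum 310
  km 57 (Fenton, w=5) → cum 315
Optimal location: km 26.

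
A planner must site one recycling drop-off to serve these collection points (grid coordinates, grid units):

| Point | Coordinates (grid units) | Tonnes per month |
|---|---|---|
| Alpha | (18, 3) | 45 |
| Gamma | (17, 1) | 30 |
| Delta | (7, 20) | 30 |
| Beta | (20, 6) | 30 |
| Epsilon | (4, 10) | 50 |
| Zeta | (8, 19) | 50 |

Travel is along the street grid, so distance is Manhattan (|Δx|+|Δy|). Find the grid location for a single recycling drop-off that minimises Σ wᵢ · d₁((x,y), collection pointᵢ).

Manhattan distance separates: Σwᵢ(|x−xᵢ|+|y−yᵢ|) = Σwᵢ|x−xᵢ| + Σwᵢ|y−yᵢ|, so x and y are optimised independently as 1-D weighted medians.
Total weight W = 235; half = 117.5.
x-coordinate, sorted with cumulative weight:
  x=4 (Epsilon, w=50) cum 50
  x=7 (Delta, w=30) cum 80
  x=8 (Zeta, w=50) cum 130  ← median
  x=17 (Gamma, w=30) cum 160
  x=18 (Alpha, w=45) cum 205
  x=20 (Beta, w=30) cum 235
⇒ x* = 8
y-coordinate, sorted with cumulative weight:
  y=1 (Gamma, w=30) cum 30
  y=3 (Alpha, w=45) cum 75
  y=6 (Beta, w=30) cum 105
  y=10 (Epsilon, w=50) cum 155  ← median
  y=19 (Zeta, w=50) cum 205
  y=20 (Delta, w=30) cum 235
⇒ y* = 10

(8, 10)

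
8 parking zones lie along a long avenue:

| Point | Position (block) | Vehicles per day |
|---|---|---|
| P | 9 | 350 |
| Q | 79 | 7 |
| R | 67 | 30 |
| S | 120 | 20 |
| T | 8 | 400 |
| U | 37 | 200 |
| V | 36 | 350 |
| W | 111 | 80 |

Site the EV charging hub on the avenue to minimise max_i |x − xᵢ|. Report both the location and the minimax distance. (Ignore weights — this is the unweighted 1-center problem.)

location 64, max distance 56

The 1-center on a line is the midpoint of the two extreme points: leftmost at 8, rightmost at 120.
Optimal location = (8 + 120)/2 = 64; maximum distance = (120 − 8)/2 = 56.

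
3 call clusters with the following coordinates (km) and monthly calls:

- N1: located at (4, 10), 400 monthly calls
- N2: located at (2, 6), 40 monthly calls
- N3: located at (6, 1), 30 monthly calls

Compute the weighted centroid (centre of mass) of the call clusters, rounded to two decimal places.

(3.96, 9.09)

The minimiser of Σwᵢ‖p−pᵢ‖² is the weighted centroid p* = (Σwᵢpᵢ)/(Σwᵢ).
Σwᵢ = 470.
Σwᵢxᵢ = 400·4 + 40·2 + 30·6 = 1860.
Σwᵢyᵢ = 400·10 + 40·6 + 30·1 = 4270.
x* = 1860/470 = 3.96, y* = 4270/470 = 9.09.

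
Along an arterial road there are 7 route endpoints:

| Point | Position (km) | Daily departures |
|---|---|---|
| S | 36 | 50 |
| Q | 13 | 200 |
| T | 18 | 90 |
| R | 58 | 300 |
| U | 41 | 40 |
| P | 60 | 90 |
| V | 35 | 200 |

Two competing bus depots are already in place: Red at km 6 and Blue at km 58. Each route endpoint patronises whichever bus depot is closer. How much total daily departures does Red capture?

The indifferent point is the midpoint (6+58)/2 = 32; route endpoints left of it (closer to Red at 6) go to Red, those right go to Blue.
  Q at 13 (w=200) → Red
  T at 18 (w=90) → Red
  V at 35 (w=200) → Blue
  S at 36 (w=50) → Blue
  U at 41 (w=40) → Blue
  R at 58 (w=300) → Blue
  P at 60 (w=90) → Blue
Red captures 290; Blue captures 680.

290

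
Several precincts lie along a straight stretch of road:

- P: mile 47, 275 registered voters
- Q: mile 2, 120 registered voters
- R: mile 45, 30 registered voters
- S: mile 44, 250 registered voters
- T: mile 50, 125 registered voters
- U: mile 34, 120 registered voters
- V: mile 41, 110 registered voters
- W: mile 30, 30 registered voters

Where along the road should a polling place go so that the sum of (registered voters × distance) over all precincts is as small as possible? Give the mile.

For a sum of weighted absolute distances on a line, the optimum is the weighted median (not the mean). Total weight W = 1060; half-weight = 530.
Sort by position and accumulate weight:
  mile 2 (Q, w=120) → cum 120
  mile 30 (W, w=30) → cum 150
  mile 34 (U, w=120) → cum 270
  mile 41 (V, w=110) → cum 380
  mile 44 (S, w=250) → cum 630  ≥ 530 → median here
  mile 45 (R, w=30) → cum 660
  mile 47 (P, w=275) → cum 935
  mile 50 (T, w=125) → cum 1060
Optimal location: mile 44.

x = 44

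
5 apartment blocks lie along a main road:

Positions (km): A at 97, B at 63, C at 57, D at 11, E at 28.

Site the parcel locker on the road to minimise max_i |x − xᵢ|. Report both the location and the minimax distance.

location 54, max distance 43

The 1-center on a line is the midpoint of the two extreme points: leftmost at 11, rightmost at 97.
Optimal location = (11 + 97)/2 = 54; maximum distance = (97 − 11)/2 = 43.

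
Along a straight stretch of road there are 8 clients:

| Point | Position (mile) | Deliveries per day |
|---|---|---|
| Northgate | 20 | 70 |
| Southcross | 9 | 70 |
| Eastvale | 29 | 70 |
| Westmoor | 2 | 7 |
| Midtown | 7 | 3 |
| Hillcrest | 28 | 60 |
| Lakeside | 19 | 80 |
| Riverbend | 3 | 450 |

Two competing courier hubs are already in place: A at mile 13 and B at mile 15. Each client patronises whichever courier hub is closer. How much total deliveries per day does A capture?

The indifferent point is the midpoint (13+15)/2 = 14; clients left of it (closer to A at 13) go to A, those right go to B.
  Westmoor at 2 (w=7) → A
  Riverbend at 3 (w=450) → A
  Midtown at 7 (w=3) → A
  Southcross at 9 (w=70) → A
  Lakeside at 19 (w=80) → B
  Northgate at 20 (w=70) → B
  Hillcrest at 28 (w=60) → B
  Eastvale at 29 (w=70) → B
A captures 530; B captures 280.

530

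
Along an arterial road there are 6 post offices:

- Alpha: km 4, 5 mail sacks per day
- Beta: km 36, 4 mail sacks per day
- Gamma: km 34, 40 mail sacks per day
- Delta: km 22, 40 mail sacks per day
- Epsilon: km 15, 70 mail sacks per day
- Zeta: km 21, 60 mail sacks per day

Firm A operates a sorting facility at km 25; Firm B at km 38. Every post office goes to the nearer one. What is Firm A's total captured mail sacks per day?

175

The indifferent point is the midpoint (25+38)/2 = 31.5; post offices left of it (closer to Firm A at 25) go to Firm A, those right go to Firm B.
  Alpha at 4 (w=5) → Firm A
  Epsilon at 15 (w=70) → Firm A
  Zeta at 21 (w=60) → Firm A
  Delta at 22 (w=40) → Firm A
  Gamma at 34 (w=40) → Firm B
  Beta at 36 (w=4) → Firm B
Firm A captures 175; Firm B captures 44.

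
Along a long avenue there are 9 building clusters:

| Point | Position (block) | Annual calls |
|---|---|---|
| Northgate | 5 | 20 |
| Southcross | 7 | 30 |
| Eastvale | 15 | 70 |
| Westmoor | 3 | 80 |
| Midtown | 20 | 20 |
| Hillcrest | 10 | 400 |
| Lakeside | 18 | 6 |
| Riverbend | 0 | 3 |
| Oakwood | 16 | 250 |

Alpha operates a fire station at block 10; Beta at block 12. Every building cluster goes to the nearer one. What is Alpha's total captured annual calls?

The indifferent point is the midpoint (10+12)/2 = 11; building clusters left of it (closer to Alpha at 10) go to Alpha, those right go to Beta.
  Riverbend at 0 (w=3) → Alpha
  Westmoor at 3 (w=80) → Alpha
  Northgate at 5 (w=20) → Alpha
  Southcross at 7 (w=30) → Alpha
  Hillcrest at 10 (w=400) → Alpha
  Eastvale at 15 (w=70) → Beta
  Oakwood at 16 (w=250) → Beta
  Lakeside at 18 (w=6) → Beta
  Midtown at 20 (w=20) → Beta
Alpha captures 533; Beta captures 346.

533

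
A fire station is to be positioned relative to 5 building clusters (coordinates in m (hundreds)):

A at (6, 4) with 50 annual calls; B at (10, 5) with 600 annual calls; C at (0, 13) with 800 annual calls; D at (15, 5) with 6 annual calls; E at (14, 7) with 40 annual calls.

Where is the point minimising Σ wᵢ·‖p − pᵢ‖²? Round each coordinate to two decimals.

(4.65, 9.30)

The minimiser of Σwᵢ‖p−pᵢ‖² is the weighted centroid p* = (Σwᵢpᵢ)/(Σwᵢ).
Σwᵢ = 1496.
Σwᵢxᵢ = 50·6 + 600·10 + 800·0 + 6·15 + 40·14 = 6950.
Σwᵢyᵢ = 50·4 + 600·5 + 800·13 + 6·5 + 40·7 = 13910.
x* = 6950/1496 = 4.65, y* = 13910/1496 = 9.30.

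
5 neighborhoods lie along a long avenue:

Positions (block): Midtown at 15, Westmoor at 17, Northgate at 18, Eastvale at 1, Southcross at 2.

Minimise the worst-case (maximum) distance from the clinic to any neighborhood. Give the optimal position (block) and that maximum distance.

The 1-center on a line is the midpoint of the two extreme points: leftmost at 1, rightmost at 18.
Optimal location = (1 + 18)/2 = 9.5; maximum distance = (18 − 1)/2 = 8.5.

location 9.5, max distance 8.5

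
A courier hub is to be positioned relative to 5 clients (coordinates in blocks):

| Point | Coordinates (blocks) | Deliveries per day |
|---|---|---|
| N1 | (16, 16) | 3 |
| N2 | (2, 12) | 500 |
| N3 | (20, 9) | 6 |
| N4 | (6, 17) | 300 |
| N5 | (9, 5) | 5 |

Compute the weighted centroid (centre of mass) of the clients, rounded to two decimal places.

(3.70, 13.79)

The minimiser of Σwᵢ‖p−pᵢ‖² is the weighted centroid p* = (Σwᵢpᵢ)/(Σwᵢ).
Σwᵢ = 814.
Σwᵢxᵢ = 3·16 + 500·2 + 6·20 + 300·6 + 5·9 = 3013.
Σwᵢyᵢ = 3·16 + 500·12 + 6·9 + 300·17 + 5·5 = 11227.
x* = 3013/814 = 3.70, y* = 11227/814 = 13.79.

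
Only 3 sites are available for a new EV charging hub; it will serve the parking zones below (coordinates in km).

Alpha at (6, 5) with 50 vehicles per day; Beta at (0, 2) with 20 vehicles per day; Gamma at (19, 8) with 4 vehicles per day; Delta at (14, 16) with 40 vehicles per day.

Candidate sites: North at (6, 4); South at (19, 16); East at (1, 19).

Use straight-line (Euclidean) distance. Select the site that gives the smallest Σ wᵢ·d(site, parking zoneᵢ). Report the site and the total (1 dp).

Total weighted distance at each candidate:
  North (6, 4): total = 807.8
  South (19, 16): total = 1555.5
  East (1, 19): total = 1701.9
Minimum is at North with total 807.8 km.

North, total 807.8 km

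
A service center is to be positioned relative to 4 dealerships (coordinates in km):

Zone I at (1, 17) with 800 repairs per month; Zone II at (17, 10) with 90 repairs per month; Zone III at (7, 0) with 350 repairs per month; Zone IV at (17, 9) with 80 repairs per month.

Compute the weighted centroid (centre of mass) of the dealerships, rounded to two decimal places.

The minimiser of Σwᵢ‖p−pᵢ‖² is the weighted centroid p* = (Σwᵢpᵢ)/(Σwᵢ).
Σwᵢ = 1320.
Σwᵢxᵢ = 800·1 + 90·17 + 350·7 + 80·17 = 6140.
Σwᵢyᵢ = 800·17 + 90·10 + 350·0 + 80·9 = 15220.
x* = 6140/1320 = 4.65, y* = 15220/1320 = 11.53.

(4.65, 11.53)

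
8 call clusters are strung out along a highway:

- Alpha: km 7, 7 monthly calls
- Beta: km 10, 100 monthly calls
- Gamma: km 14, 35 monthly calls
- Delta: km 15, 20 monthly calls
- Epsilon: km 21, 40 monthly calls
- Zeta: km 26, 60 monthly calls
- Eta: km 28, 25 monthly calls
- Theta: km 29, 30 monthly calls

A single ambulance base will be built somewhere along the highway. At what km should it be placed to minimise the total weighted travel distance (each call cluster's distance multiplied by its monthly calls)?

For a sum of weighted absolute distances on a line, the optimum is the weighted median (not the mean). Total weight W = 317; half-weight = 158.5.
Sort by position and accumulate weight:
  km 7 (Alpha, w=7) → cum 7
  km 10 (Beta, w=100) → cum 107
  km 14 (Gamma, w=35) → cum 142
  km 15 (Delta, w=20) → cum 162  ≥ 158.5 → median here
  km 21 (Epsilon, w=40) → cum 202
  km 26 (Zeta, w=60) → cum 262
  km 28 (Eta, w=25) → cum 287
  km 29 (Theta, w=30) → cum 317
Optimal location: km 15.

x = 15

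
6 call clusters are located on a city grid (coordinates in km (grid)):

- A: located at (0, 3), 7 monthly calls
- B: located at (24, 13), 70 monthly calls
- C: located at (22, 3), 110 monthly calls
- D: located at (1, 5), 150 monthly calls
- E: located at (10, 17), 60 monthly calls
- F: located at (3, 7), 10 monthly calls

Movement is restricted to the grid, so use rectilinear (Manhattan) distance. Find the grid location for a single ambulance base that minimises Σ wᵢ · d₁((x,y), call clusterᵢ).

Manhattan distance separates: Σwᵢ(|x−xᵢ|+|y−yᵢ|) = Σwᵢ|x−xᵢ| + Σwᵢ|y−yᵢ|, so x and y are optimised independently as 1-D weighted medians.
Total weight W = 407; half = 203.5.
x-coordinate, sorted with cumulative weight:
  x=0 (A, w=7) cum 7
  x=1 (D, w=150) cum 157
  x=3 (F, w=10) cum 167
  x=10 (E, w=60) cum 227  ← median
  x=22 (C, w=110) cum 337
  x=24 (B, w=70) cum 407
⇒ x* = 10
y-coordinate, sorted with cumulative weight:
  y=3 (A, w=7) cum 7
  y=3 (C, w=110) cum 117
  y=5 (D, w=150) cum 267  ← median
  y=7 (F, w=10) cum 277
  y=13 (B, w=70) cum 347
  y=17 (E, w=60) cum 407
⇒ y* = 5

(10, 5)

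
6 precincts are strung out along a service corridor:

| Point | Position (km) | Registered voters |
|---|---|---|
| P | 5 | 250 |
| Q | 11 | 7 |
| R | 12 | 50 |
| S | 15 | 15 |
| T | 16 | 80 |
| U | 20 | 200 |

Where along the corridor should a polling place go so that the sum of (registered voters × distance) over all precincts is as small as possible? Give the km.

x = 12

For a sum of weighted absolute distances on a line, the optimum is the weighted median (not the mean). Total weight W = 602; half-weight = 301.
Sort by position and accumulate weight:
  km 5 (P, w=250) → cum 250
  km 11 (Q, w=7) → cum 257
  km 12 (R, w=50) → cum 307  ≥ 301 → median here
  km 15 (S, w=15) → cum 322
  km 16 (T, w=80) → cum 402
  km 20 (U, w=200) → cum 602
Optimal location: km 12.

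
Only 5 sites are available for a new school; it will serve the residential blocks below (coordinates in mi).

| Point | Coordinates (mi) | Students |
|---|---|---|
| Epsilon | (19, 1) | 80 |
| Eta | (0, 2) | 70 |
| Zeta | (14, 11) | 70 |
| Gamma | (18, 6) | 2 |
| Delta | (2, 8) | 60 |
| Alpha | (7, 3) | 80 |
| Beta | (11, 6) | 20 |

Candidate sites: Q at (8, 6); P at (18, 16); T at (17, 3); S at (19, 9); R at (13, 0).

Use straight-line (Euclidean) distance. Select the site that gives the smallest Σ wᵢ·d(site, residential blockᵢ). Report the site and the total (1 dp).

Total weighted distance at each candidate:
  Q (8, 6): total = 2851.9
  P (18, 16): total = 5946.9
  T (17, 3): total = 3905.6
  S (19, 9): total = 4706.6
  R (13, 0): total = 3675.4
Minimum is at Q with total 2851.9 mi.

Q, total 2851.9 mi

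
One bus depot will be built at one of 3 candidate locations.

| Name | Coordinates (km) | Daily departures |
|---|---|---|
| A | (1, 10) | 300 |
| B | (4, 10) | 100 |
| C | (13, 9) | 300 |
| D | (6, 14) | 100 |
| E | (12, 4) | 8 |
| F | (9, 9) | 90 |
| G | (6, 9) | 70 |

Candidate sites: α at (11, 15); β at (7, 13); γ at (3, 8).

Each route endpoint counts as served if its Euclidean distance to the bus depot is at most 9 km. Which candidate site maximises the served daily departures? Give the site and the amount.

β, covering 960

Coverage radius r = 9 km; a point is covered iff (Δx)²+(Δy)² ≤ 9² = 81.
  α (11, 15): covers {B, C, D, F, G} → 660
  β (7, 13): covers {A, B, C, D, F, G} → 960
  γ (3, 8): covers {A, B, D, F, G} → 660
Maximum coverage at β: 960 daily departures.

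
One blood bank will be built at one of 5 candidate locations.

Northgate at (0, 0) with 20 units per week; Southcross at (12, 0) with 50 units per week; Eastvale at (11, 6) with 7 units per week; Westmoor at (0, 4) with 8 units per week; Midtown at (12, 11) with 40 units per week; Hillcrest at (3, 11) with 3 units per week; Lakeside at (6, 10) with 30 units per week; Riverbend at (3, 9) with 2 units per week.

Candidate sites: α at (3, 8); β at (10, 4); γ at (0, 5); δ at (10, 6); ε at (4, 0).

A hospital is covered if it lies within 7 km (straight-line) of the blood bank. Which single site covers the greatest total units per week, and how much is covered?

δ, covering 127

Coverage radius r = 7 km; a point is covered iff (Δx)²+(Δy)² ≤ 7² = 49.
  α (3, 8): covers {Westmoor, Hillcrest, Lakeside, Riverbend} → 43
  β (10, 4): covers {Southcross, Eastvale} → 57
  γ (0, 5): covers {Northgate, Westmoor, Hillcrest, Riverbend} → 33
  δ (10, 6): covers {Southcross, Eastvale, Midtown, Lakeside} → 127
  ε (4, 0): covers {Northgate, Westmoor} → 28
Maximum coverage at δ: 127 units per week.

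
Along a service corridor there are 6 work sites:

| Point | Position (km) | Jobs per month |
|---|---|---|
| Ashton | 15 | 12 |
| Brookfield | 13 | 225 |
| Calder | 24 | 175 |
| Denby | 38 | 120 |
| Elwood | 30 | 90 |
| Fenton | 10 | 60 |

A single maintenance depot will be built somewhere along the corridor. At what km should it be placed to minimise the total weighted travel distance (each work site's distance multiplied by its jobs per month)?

For a sum of weighted absolute distances on a line, the optimum is the weighted median (not the mean). Total weight W = 682; half-weight = 341.
Sort by position and accumulate weight:
  km 10 (Fenton, w=60) → cum 60
  km 13 (Brookfield, w=225) → cum 285
  km 15 (Ashton, w=12) → cum 297
  km 24 (Calder, w=175) → cum 472  ≥ 341 → median here
  km 30 (Elwood, w=90) → cum 562
  km 38 (Denby, w=120) → cum 682
Optimal location: km 24.

x = 24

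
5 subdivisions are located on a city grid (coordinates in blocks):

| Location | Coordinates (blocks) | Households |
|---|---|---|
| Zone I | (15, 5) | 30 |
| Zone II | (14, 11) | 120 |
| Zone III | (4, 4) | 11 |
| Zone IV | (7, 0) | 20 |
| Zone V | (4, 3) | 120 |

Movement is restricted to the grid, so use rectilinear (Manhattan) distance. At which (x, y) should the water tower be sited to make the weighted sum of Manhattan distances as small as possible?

Manhattan distance separates: Σwᵢ(|x−xᵢ|+|y−yᵢ|) = Σwᵢ|x−xᵢ| + Σwᵢ|y−yᵢ|, so x and y are optimised independently as 1-D weighted medians.
Total weight W = 301; half = 150.5.
x-coordinate, sorted with cumulative weight:
  x=4 (Zone III, w=11) cum 11
  x=4 (Zone V, w=120) cum 131
  x=7 (Zone IV, w=20) cum 151  ← median
  x=14 (Zone II, w=120) cum 271
  x=15 (Zone I, w=30) cum 301
⇒ x* = 7
y-coordinate, sorted with cumulative weight:
  y=0 (Zone IV, w=20) cum 20
  y=3 (Zone V, w=120) cum 140
  y=4 (Zone III, w=11) cum 151  ← median
  y=5 (Zone I, w=30) cum 181
  y=11 (Zone II, w=120) cum 301
⇒ y* = 4

(7, 4)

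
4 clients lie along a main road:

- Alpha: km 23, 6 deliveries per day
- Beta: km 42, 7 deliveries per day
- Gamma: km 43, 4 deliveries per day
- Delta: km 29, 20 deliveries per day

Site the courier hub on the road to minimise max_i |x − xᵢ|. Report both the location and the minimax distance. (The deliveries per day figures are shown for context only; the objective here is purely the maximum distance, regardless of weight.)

The 1-center on a line is the midpoint of the two extreme points: leftmost at 23, rightmost at 43.
Optimal location = (23 + 43)/2 = 33; maximum distance = (43 − 23)/2 = 10.

location 33, max distance 10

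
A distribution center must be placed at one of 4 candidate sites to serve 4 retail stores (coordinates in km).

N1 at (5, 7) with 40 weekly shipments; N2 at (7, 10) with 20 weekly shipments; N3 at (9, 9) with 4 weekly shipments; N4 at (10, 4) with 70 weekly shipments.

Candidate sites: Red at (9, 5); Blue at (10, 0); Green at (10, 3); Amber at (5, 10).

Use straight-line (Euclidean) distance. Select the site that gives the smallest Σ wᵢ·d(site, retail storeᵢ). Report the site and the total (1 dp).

Red, total 401.6 km

Total weighted distance at each candidate:
  Red (9, 5): total = 401.6
  Blue (10, 0): total = 869.1
  Green (10, 3): total = 502.8
  Amber (5, 10): total = 723.2
Minimum is at Red with total 401.6 km.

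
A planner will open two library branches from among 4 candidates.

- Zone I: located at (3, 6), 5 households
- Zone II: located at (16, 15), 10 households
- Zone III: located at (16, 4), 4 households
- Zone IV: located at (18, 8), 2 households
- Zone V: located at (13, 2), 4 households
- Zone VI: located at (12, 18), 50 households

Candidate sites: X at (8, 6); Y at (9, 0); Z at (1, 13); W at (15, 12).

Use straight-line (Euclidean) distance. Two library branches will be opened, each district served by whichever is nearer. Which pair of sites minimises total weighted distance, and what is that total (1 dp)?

Evaluate every pair (each demand assigned to the nearer of the two):
  {X, W}: total = 459.9
  {Y, W}: total = 469.6
  {Z, W}: total = 486.5
  {X, Z}: total = 828.6
  {X, Y}: total = 848.4
  {Y, Z}: total = 866.1
Best pair: {X, W} with total 459.9.

{X, W}, total 459.9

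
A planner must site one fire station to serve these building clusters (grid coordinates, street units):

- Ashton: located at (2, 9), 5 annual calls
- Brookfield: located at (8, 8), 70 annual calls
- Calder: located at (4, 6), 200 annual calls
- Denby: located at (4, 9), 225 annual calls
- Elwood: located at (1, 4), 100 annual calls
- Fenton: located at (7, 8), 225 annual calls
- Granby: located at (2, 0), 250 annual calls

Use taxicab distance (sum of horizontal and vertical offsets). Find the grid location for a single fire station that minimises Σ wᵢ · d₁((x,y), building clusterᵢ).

(4, 6)

Manhattan distance separates: Σwᵢ(|x−xᵢ|+|y−yᵢ|) = Σwᵢ|x−xᵢ| + Σwᵢ|y−yᵢ|, so x and y are optimised independently as 1-D weighted medians.
Total weight W = 1075; half = 537.5.
x-coordinate, sorted with cumulative weight:
  x=1 (Elwood, w=100) cum 100
  x=2 (Ashton, w=5) cum 105
  x=2 (Granby, w=250) cum 355
  x=4 (Calder, w=200) cum 555  ← median
  x=4 (Denby, w=225) cum 780
  x=7 (Fenton, w=225) cum 1005
  x=8 (Brookfield, w=70) cum 1075
⇒ x* = 4
y-coordinate, sorted with cumulative weight:
  y=0 (Granby, w=250) cum 250
  y=4 (Elwood, w=100) cum 350
  y=6 (Calder, w=200) cum 550  ← median
  y=8 (Brookfield, w=70) cum 620
  y=8 (Fenton, w=225) cum 845
  y=9 (Ashton, w=5) cum 850
  y=9 (Denby, w=225) cum 1075
⇒ y* = 6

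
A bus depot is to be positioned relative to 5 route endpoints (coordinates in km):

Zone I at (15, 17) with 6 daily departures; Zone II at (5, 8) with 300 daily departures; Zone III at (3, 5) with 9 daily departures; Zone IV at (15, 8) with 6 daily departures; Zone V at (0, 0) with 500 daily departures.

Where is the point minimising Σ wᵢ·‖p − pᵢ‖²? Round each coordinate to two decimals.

The minimiser of Σwᵢ‖p−pᵢ‖² is the weighted centroid p* = (Σwᵢpᵢ)/(Σwᵢ).
Σwᵢ = 821.
Σwᵢxᵢ = 6·15 + 300·5 + 9·3 + 6·15 + 500·0 = 1707.
Σwᵢyᵢ = 6·17 + 300·8 + 9·5 + 6·8 + 500·0 = 2595.
x* = 1707/821 = 2.08, y* = 2595/821 = 3.16.

(2.08, 3.16)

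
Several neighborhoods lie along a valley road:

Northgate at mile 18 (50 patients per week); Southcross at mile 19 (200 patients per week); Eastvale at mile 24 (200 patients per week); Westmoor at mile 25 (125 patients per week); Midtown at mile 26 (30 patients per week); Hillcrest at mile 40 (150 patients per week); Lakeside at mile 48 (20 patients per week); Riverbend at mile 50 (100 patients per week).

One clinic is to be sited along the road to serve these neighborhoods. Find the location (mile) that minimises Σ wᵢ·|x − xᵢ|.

For a sum of weighted absolute distances on a line, the optimum is the weighted median (not the mean). Total weight W = 875; half-weight = 437.5.
Sort by position and accumulate weight:
  mile 18 (Northgate, w=50) → cum 50
  mile 19 (Southcross, w=200) → cum 250
  mile 24 (Eastvale, w=200) → cum 450  ≥ 437.5 → median here
  mile 25 (Westmoor, w=125) → cum 575
  mile 26 (Midtown, w=30) → cum 605
  mile 40 (Hillcrest, w=150) → cum 755
  mile 48 (Lakeside, w=20) → cum 775
  mile 50 (Riverbend, w=100) → cum 875
Optimal location: mile 24.

x = 24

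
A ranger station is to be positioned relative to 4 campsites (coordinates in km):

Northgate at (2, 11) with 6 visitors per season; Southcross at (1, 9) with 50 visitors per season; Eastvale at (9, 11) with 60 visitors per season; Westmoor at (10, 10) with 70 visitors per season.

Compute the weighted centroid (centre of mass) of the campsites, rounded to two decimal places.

The minimiser of Σwᵢ‖p−pᵢ‖² is the weighted centroid p* = (Σwᵢpᵢ)/(Σwᵢ).
Σwᵢ = 186.
Σwᵢxᵢ = 6·2 + 50·1 + 60·9 + 70·10 = 1302.
Σwᵢyᵢ = 6·11 + 50·9 + 60·11 + 70·10 = 1876.
x* = 1302/186 = 7.00, y* = 1876/186 = 10.09.

(7.00, 10.09)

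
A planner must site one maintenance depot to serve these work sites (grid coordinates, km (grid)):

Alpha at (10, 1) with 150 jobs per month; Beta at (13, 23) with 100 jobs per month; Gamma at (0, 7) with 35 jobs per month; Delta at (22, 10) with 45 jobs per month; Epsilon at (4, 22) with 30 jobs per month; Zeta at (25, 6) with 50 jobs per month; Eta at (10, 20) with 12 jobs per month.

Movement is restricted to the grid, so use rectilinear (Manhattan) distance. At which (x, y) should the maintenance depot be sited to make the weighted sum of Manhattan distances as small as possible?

(10, 7)

Manhattan distance separates: Σwᵢ(|x−xᵢ|+|y−yᵢ|) = Σwᵢ|x−xᵢ| + Σwᵢ|y−yᵢ|, so x and y are optimised independently as 1-D weighted medians.
Total weight W = 422; half = 211.
x-coordinate, sorted with cumulative weight:
  x=0 (Gamma, w=35) cum 35
  x=4 (Epsilon, w=30) cum 65
  x=10 (Alpha, w=150) cum 215  ← median
  x=10 (Eta, w=12) cum 227
  x=13 (Beta, w=100) cum 327
  x=22 (Delta, w=45) cum 372
  x=25 (Zeta, w=50) cum 422
⇒ x* = 10
y-coordinate, sorted with cumulative weight:
  y=1 (Alpha, w=150) cum 150
  y=6 (Zeta, w=50) cum 200
  y=7 (Gamma, w=35) cum 235  ← median
  y=10 (Delta, w=45) cum 280
  y=20 (Eta, w=12) cum 292
  y=22 (Epsilon, w=30) cum 322
  y=23 (Beta, w=100) cum 422
⇒ y* = 7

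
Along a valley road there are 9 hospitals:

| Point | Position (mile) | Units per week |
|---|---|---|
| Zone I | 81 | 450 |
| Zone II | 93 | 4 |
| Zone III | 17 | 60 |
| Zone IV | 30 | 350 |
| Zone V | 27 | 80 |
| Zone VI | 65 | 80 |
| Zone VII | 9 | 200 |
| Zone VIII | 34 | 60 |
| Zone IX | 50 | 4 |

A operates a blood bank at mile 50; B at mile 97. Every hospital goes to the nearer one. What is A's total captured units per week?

The indifferent point is the midpoint (50+97)/2 = 73.5; hospitals left of it (closer to A at 50) go to A, those right go to B.
  Zone VII at 9 (w=200) → A
  Zone III at 17 (w=60) → A
  Zone V at 27 (w=80) → A
  Zone IV at 30 (w=350) → A
  Zone VIII at 34 (w=60) → A
  Zone IX at 50 (w=4) → A
  Zone VI at 65 (w=80) → A
  Zone I at 81 (w=450) → B
  Zone II at 93 (w=4) → B
A captures 834; B captures 454.

834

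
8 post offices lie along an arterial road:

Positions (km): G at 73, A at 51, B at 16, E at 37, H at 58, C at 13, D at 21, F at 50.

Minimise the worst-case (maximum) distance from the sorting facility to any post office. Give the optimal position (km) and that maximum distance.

The 1-center on a line is the midpoint of the two extreme points: leftmost at 13, rightmost at 73.
Optimal location = (13 + 73)/2 = 43; maximum distance = (73 − 13)/2 = 30.

location 43, max distance 30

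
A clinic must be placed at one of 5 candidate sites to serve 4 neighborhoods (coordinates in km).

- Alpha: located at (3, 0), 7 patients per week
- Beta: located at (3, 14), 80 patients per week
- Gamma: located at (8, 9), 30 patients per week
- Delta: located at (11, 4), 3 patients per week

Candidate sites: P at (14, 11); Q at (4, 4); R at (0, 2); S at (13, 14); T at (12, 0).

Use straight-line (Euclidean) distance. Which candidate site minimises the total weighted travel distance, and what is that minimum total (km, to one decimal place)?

Total weighted distance at each candidate:
  P (14, 11): total = 1233.6
  Q (4, 4): total = 1045.9
  R (0, 2): total = 1367.2
  S (13, 14): total = 1163.2
  T (12, 0): total = 1702.3
Minimum is at Q with total 1045.9 km.

Q, total 1045.9 km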